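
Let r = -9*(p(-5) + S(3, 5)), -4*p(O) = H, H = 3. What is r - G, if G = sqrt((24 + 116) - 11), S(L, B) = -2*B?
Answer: 387/4 - sqrt(129) ≈ 85.392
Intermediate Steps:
p(O) = -3/4 (p(O) = -1/4*3 = -3/4)
r = 387/4 (r = -9*(-3/4 - 2*5) = -9*(-3/4 - 10) = -9*(-43/4) = 387/4 ≈ 96.750)
G = sqrt(129) (G = sqrt(140 - 11) = sqrt(129) ≈ 11.358)
r - G = 387/4 - sqrt(129)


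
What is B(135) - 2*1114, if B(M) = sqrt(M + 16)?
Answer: -2228 + sqrt(151) ≈ -2215.7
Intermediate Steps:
B(M) = sqrt(16 + M)
B(135) - 2*1114 = sqrt(16 + 135) - 2*1114 = sqrt(151) - 2228 = -2228 + sqrt(151)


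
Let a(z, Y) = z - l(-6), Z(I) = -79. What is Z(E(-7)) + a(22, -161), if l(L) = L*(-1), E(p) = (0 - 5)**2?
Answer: -63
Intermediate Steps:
E(p) = 25 (E(p) = (-5)**2 = 25)
l(L) = -L
a(z, Y) = -6 + z (a(z, Y) = z - (-1)*(-6) = z - 1*6 = z - 6 = -6 + z)
Z(E(-7)) + a(22, -161) = -79 + (-6 + 22) = -79 + 16 = -63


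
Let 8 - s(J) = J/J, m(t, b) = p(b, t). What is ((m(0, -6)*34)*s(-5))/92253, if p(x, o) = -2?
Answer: -68/13179 ≈ -0.0051597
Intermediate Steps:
m(t, b) = -2
s(J) = 7 (s(J) = 8 - J/J = 8 - 1*1 = 8 - 1 = 7)
((m(0, -6)*34)*s(-5))/92253 = (-2*34*7)/92253 = -68*7*(1/92253) = -476*1/92253 = -68/13179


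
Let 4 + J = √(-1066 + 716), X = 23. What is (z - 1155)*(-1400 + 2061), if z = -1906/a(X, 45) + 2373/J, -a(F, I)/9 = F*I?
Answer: -443470445129/568215 - 2614255*I*√14/122 ≈ -7.8046e+5 - 80177.0*I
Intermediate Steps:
a(F, I) = -9*F*I
J = -4 + 5*I*√14 (J = -4 + √(-1066 + 716) = -4 + √(-350) = -4 + 5*I*√14 ≈ -4.0 + 18.708*I)
z = 1906/9315 + 2373/(-4 + 5*I*√14) (z = -1906/((-9*23*45)) + 2373/(-4 + 5*I*√14) = -1906/(-9315) + 2373/(-4 + 5*I*√14) = -1906*(-1/9315) + 2373/(-4 + 5*I*√14) = 1906/9315 + 2373/(-4 + 5*I*√14) ≈ -25.73 - 121.3*I)
(z - 1155)*(-1400 + 2061) = ((-22096871*I + 9530*√14)/(9315*(4*I + 5*√14)) - 1155)*(-1400 + 2061) = (-1155 + (-22096871*I + 9530*√14)/(9315*(4*I + 5*√14)))*661 = -763455 + 661*(-22096871*I + 9530*√14)/(9315*(4*I + 5*√14))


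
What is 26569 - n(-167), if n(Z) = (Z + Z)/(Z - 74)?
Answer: 6402795/241 ≈ 26568.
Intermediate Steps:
n(Z) = 2*Z/(-74 + Z) (n(Z) = (2*Z)/(-74 + Z) = 2*Z/(-74 + Z))
26569 - n(-167) = 26569 - 2*(-167)/(-74 - 167) = 26569 - 2*(-167)/(-241) = 26569 - 2*(-167)*(-1)/241 = 26569 - 1*334/241 = 26569 - 334/241 = 6402795/241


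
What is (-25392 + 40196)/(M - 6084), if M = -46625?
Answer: -14804/52709 ≈ -0.28086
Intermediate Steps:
(-25392 + 40196)/(M - 6084) = (-25392 + 40196)/(-46625 - 6084) = 14804/(-52709) = 14804*(-1/52709) = -14804/52709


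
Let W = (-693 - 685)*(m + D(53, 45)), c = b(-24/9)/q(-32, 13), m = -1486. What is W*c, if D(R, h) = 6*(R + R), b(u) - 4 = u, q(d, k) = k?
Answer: 360400/3 ≈ 1.2013e+5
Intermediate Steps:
b(u) = 4 + u
D(R, h) = 12*R (D(R, h) = 6*(2*R) = 12*R)
c = 4/39 (c = (4 - 24/9)/13 = (4 - 24*⅑)*(1/13) = (4 - 8/3)*(1/13) = (4/3)*(1/13) = 4/39 ≈ 0.10256)
W = 1171300 (W = (-693 - 685)*(-1486 + 12*53) = -1378*(-1486 + 636) = -1378*(-850) = 1171300)
W*c = 1171300*(4/39) = 360400/3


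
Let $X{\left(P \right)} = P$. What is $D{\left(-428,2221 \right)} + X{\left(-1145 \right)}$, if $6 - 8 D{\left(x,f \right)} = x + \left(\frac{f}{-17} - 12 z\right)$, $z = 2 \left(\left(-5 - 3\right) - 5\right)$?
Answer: $- \frac{151425}{136} \approx -1113.4$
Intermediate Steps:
$z = -26$ ($z = 2 \left(-8 - 5\right) = 2 \left(-13\right) = -26$)
$D{\left(x,f \right)} = - \frac{153}{4} - \frac{x}{8} + \frac{f}{136}$ ($D{\left(x,f \right)} = \frac{3}{4} - \frac{x + \left(\frac{f}{-17} - -312\right)}{8} = \frac{3}{4} - \frac{x + \left(f \left(- \frac{1}{17}\right) + 312\right)}{8} = \frac{3}{4} - \frac{x - \left(-312 + \frac{f}{17}\right)}{8} = \frac{3}{4} - \frac{312 + x - \frac{f}{17}}{8} = \frac{3}{4} - \left(39 - \frac{f}{136} + \frac{x}{8}\right) = - \frac{153}{4} - \frac{x}{8} + \frac{f}{136}$)
$D{\left(-428,2221 \right)} + X{\left(-1145 \right)} = \left(- \frac{153}{4} - - \frac{107}{2} + \frac{1}{136} \cdot 2221\right) - 1145 = \left(- \frac{153}{4} + \frac{107}{2} + \frac{2221}{136}\right) - 1145 = \frac{4295}{136} - 1145 = - \frac{151425}{136}$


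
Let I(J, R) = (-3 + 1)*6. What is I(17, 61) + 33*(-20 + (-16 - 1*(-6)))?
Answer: -1002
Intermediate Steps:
I(J, R) = -12 (I(J, R) = -2*6 = -12)
I(17, 61) + 33*(-20 + (-16 - 1*(-6))) = -12 + 33*(-20 + (-16 - 1*(-6))) = -12 + 33*(-20 + (-16 + 6)) = -12 + 33*(-20 - 10) = -12 + 33*(-30) = -12 - 990 = -1002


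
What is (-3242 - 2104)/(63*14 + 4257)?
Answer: -594/571 ≈ -1.0403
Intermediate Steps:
(-3242 - 2104)/(63*14 + 4257) = -5346/(882 + 4257) = -5346/5139 = -5346*1/5139 = -594/571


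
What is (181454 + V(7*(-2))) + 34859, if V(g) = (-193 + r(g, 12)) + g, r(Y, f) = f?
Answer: 216118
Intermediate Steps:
V(g) = -181 + g (V(g) = (-193 + 12) + g = -181 + g)
(181454 + V(7*(-2))) + 34859 = (181454 + (-181 + 7*(-2))) + 34859 = (181454 + (-181 - 14)) + 34859 = (181454 - 195) + 34859 = 181259 + 34859 = 216118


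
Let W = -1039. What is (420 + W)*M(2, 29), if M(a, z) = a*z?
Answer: -35902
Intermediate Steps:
(420 + W)*M(2, 29) = (420 - 1039)*(2*29) = -619*58 = -35902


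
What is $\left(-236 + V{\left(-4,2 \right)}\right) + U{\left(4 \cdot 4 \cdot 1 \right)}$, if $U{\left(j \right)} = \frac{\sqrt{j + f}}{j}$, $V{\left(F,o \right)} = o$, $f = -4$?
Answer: $-234 + \frac{\sqrt{3}}{8} \approx -233.78$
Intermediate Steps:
$U{\left(j \right)} = \frac{\sqrt{-4 + j}}{j}$ ($U{\left(j \right)} = \frac{\sqrt{j - 4}}{j} = \frac{\sqrt{-4 + j}}{j}$)
$\left(-236 + V{\left(-4,2 \right)}\right) + U{\left(4 \cdot 4 \cdot 1 \right)} = \left(-236 + 2\right) + \frac{\sqrt{-4 + 4 \cdot 4 \cdot 1}}{4 \cdot 4 \cdot 1} = -234 + \frac{\sqrt{-4 + 16 \cdot 1}}{16 \cdot 1} = -234 + \frac{\sqrt{-4 + 16}}{16} = -234 + \frac{\sqrt{12}}{16} = -234 + \frac{2 \sqrt{3}}{16} = -234 + \frac{\sqrt{3}}{8}$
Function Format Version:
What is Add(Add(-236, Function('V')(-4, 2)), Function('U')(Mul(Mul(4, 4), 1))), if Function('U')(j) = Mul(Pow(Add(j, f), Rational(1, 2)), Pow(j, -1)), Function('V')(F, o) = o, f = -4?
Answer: Add(-234, Mul(Rational(1, 8), Pow(3, Rational(1, 2)))) ≈ -233.78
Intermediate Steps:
Function('U')(j) = Mul(Pow(j, -1), Pow(Add(-4, j), Rational(1, 2))) (Function('U')(j) = Mul(Pow(Add(j, -4), Rational(1, 2)), Pow(j, -1)) = Mul(Pow(Add(-4, j), Rational(1, 2)), Pow(j, -1)) = Mul(Pow(j, -1), Pow(Add(-4, j), Rational(1, 2))))
Add(Add(-236, Function('V')(-4, 2)), Function('U')(Mul(Mul(4, 4), 1))) = Add(Add(-236, 2), Mul(Pow(Mul(Mul(4, 4), 1), -1), Pow(Add(-4, Mul(Mul(4, 4), 1)), Rational(1, 2)))) = Add(-234, Mul(Pow(Mul(16, 1), -1), Pow(Add(-4, Mul(16, 1)), Rational(1, 2)))) = Add(-234, Mul(Pow(16, -1), Pow(Add(-4, 16), Rational(1, 2)))) = Add(-234, Mul(Rational(1, 16), Pow(12, Rational(1, 2)))) = Add(-234, Mul(Rational(1, 16), Mul(2, Pow(3, Rational(1, 2))))) = Add(-234, Mul(Rational(1, 8), Pow(3, Rational(1, 2))))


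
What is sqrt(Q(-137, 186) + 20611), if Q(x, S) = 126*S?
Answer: sqrt(44047) ≈ 209.87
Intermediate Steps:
sqrt(Q(-137, 186) + 20611) = sqrt(126*186 + 20611) = sqrt(23436 + 20611) = sqrt(44047)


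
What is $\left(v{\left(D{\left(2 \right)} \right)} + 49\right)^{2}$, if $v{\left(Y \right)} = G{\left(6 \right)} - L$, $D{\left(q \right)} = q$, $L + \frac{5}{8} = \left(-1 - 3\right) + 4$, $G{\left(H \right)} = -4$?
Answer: $\frac{133225}{64} \approx 2081.6$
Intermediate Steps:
$L = - \frac{5}{8}$ ($L = - \frac{5}{8} + \left(\left(-1 - 3\right) + 4\right) = - \frac{5}{8} + \left(-4 + 4\right) = - \frac{5}{8} + 0 = - \frac{5}{8} \approx -0.625$)
$v{\left(Y \right)} = - \frac{27}{8}$ ($v{\left(Y \right)} = -4 - - \frac{5}{8} = -4 + \frac{5}{8} = - \frac{27}{8}$)
$\left(v{\left(D{\left(2 \right)} \right)} + 49\right)^{2} = \left(- \frac{27}{8} + 49\right)^{2} = \left(\frac{365}{8}\right)^{2} = \frac{133225}{64}$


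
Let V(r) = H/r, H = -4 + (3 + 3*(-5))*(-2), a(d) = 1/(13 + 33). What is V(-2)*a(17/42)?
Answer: -5/23 ≈ -0.21739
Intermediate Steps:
a(d) = 1/46
H = 20 (H = -4 + (3 - 15)*(-2) = -4 - 12*(-2) = -4 + 24 = 20)
V(r) = 20/r
V(-2)*a(17/42) = (20/(-2))*(1/46) = (20*(-1/2))*(1/46) = -10*1/46 = -5/23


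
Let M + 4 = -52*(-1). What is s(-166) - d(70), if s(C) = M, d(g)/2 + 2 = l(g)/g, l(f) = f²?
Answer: -88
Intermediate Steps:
M = 48 (M = -4 - 52*(-1) = -4 + 52 = 48)
d(g) = -4 + 2*g (d(g) = -4 + 2*(g²/g) = -4 + 2*g)
s(C) = 48
s(-166) - d(70) = 48 - (-4 + 2*70) = 48 - (-4 + 140) = 48 - 1*136 = 48 - 136 = -88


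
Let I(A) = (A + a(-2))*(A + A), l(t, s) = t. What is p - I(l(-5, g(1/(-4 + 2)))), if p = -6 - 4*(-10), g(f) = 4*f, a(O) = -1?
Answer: -26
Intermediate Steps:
I(A) = 2*A*(-1 + A) (I(A) = (A - 1)*(A + A) = (-1 + A)*(2*A) = 2*A*(-1 + A))
p = 34 (p = -6 + 40 = 34)
p - I(l(-5, g(1/(-4 + 2)))) = 34 - 2*(-5)*(-1 - 5) = 34 - 2*(-5)*(-6) = 34 - 1*60 = 34 - 60 = -26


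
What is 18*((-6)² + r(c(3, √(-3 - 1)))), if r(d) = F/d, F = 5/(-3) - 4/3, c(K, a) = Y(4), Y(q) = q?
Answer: 1269/2 ≈ 634.50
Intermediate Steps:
c(K, a) = 4
F = -3 (F = 5*(-⅓) - 4*⅓ = -5/3 - 4/3 = -3)
r(d) = -3/d
18*((-6)² + r(c(3, √(-3 - 1)))) = 18*((-6)² - 3/4) = 18*(36 - 3*¼) = 18*(36 - ¾) = 18*(141/4) = 1269/2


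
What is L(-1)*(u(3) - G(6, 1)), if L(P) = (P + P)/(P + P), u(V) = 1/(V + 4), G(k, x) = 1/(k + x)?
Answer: 0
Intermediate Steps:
u(V) = 1/(4 + V)
L(P) = 1 (L(P) = (2*P)/((2*P)) = (2*P)*(1/(2*P)) = 1)
L(-1)*(u(3) - G(6, 1)) = 1*(1/(4 + 3) - 1/(6 + 1)) = 1*(1/7 - 1/7) = 1*(⅐ - 1*⅐) = 1*(⅐ - ⅐) = 1*0 = 0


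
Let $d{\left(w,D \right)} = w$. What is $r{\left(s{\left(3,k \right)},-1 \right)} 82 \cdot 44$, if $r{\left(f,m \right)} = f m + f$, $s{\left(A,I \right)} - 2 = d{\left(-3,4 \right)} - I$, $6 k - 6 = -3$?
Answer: $0$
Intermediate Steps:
$k = \frac{1}{2}$ ($k = 1 + \frac{1}{6} \left(-3\right) = 1 - \frac{1}{2} = \frac{1}{2} \approx 0.5$)
$s{\left(A,I \right)} = -1 - I$ ($s{\left(A,I \right)} = 2 - \left(3 + I\right) = -1 - I$)
$r{\left(f,m \right)} = f + f m$
$r{\left(s{\left(3,k \right)},-1 \right)} 82 \cdot 44 = \left(-1 - \frac{1}{2}\right) \left(1 - 1\right) 82 \cdot 44 = \left(-1 - \frac{1}{2}\right) 0 \cdot 82 \cdot 44 = \left(- \frac{3}{2}\right) 0 \cdot 82 \cdot 44 = 0 \cdot 82 \cdot 44 = 0 \cdot 44 = 0$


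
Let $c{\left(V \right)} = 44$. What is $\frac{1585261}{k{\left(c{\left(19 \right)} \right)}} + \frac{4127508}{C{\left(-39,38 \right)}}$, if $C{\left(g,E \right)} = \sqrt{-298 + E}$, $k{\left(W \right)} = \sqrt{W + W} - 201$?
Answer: $- \frac{318637461}{40313} - \frac{3170522 \sqrt{22}}{40313} - \frac{2063754 i \sqrt{65}}{65} \approx -8273.0 - 2.5598 \cdot 10^{5} i$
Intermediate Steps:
$k{\left(W \right)} = -201 + \sqrt{2} \sqrt{W}$ ($k{\left(W \right)} = \sqrt{2 W} - 201 = \sqrt{2} \sqrt{W} - 201 = -201 + \sqrt{2} \sqrt{W}$)
$\frac{1585261}{k{\left(c{\left(19 \right)} \right)}} + \frac{4127508}{C{\left(-39,38 \right)}} = \frac{1585261}{-201 + \sqrt{2} \sqrt{44}} + \frac{4127508}{\sqrt{-298 + 38}} = \frac{1585261}{-201 + \sqrt{2} \cdot 2 \sqrt{11}} + \frac{4127508}{\sqrt{-260}} = \frac{1585261}{-201 + 2 \sqrt{22}} + \frac{4127508}{2 i \sqrt{65}} = \frac{1585261}{-201 + 2 \sqrt{22}} + 4127508 \left(- \frac{i \sqrt{65}}{130}\right) = \frac{1585261}{-201 + 2 \sqrt{22}} - \frac{2063754 i \sqrt{65}}{65}$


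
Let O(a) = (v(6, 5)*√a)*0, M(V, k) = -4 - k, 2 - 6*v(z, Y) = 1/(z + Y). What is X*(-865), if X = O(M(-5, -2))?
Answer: 0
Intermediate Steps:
v(z, Y) = ⅓ - 1/(6*(Y + z)) (v(z, Y) = ⅓ - 1/(6*(z + Y)) = ⅓ - 1/(6*(Y + z)))
O(a) = 0 (O(a) = (((-⅙ + (⅓)*5 + (⅓)*6)/(5 + 6))*√a)*0 = (((-⅙ + 5/3 + 2)/11)*√a)*0 = (((1/11)*(7/2))*√a)*0 = (7*√a/22)*0 = 0)
X = 0
X*(-865) = 0*(-865) = 0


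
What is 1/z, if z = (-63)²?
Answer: 1/3969 ≈ 0.00025195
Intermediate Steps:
z = 3969
1/z = 1/3969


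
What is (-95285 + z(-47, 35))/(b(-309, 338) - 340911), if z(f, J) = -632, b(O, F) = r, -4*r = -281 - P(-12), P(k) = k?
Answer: 383668/1363375 ≈ 0.28141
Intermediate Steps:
r = 269/4 (r = -(-281 - 1*(-12))/4 = -(-281 + 12)/4 = -¼*(-269) = 269/4 ≈ 67.250)
b(O, F) = 269/4
(-95285 + z(-47, 35))/(b(-309, 338) - 340911) = (-95285 - 632)/(269/4 - 340911) = -95917/(-1363375/4) = -95917*(-4/1363375) = 383668/1363375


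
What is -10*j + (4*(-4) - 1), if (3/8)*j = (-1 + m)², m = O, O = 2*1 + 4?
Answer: -2051/3 ≈ -683.67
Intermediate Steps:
O = 6 (O = 2 + 4 = 6)
m = 6
j = 200/3 (j = 8*(-1 + 6)²/3 = (8/3)*5² = (8/3)*25 = 200/3 ≈ 66.667)
-10*j + (4*(-4) - 1) = -10*200/3 + (4*(-4) - 1) = -2000/3 + (-16 - 1) = -2000/3 - 17 = -2051/3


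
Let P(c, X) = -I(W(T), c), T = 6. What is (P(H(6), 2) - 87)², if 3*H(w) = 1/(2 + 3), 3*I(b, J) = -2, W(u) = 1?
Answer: 67081/9 ≈ 7453.4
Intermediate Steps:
I(b, J) = -⅔ (I(b, J) = (⅓)*(-2) = -⅔)
H(w) = 1/15 (H(w) = 1/(3*(2 + 3)) = (⅓)/5 = (⅓)*(⅕) = 1/15)
P(c, X) = ⅔ (P(c, X) = -1*(-⅔) = ⅔)
(P(H(6), 2) - 87)² = (⅔ - 87)² = (-259/3)² = 67081/9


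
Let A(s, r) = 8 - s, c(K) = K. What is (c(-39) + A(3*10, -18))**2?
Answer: 3721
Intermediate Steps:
(c(-39) + A(3*10, -18))**2 = (-39 + (8 - 3*10))**2 = (-39 + (8 - 1*30))**2 = (-39 + (8 - 30))**2 = (-39 - 22)**2 = (-61)**2 = 3721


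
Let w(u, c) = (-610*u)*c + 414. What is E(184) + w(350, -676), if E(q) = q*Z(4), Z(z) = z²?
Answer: 144329358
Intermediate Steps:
w(u, c) = 414 - 610*c*u (w(u, c) = -610*c*u + 414 = 414 - 610*c*u)
E(q) = 16*q (E(q) = q*4² = q*16 = 16*q)
E(184) + w(350, -676) = 16*184 + (414 - 610*(-676)*350) = 2944 + (414 + 144326000) = 2944 + 144326414 = 144329358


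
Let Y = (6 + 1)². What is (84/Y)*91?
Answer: 156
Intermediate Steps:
Y = 49 (Y = 7² = 49)
(84/Y)*91 = (84/49)*91 = ((1/49)*84)*91 = (12/7)*91 = 156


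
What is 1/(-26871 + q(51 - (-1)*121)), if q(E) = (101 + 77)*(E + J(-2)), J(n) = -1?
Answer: 1/3567 ≈ 0.00028035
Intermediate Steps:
q(E) = -178 + 178*E (q(E) = (101 + 77)*(E - 1) = 178*(-1 + E) = -178 + 178*E)
1/(-26871 + q(51 - (-1)*121)) = 1/(-26871 + (-178 + 178*(51 - (-1)*121))) = 1/(-26871 + (-178 + 178*(51 - 1*(-121)))) = 1/(-26871 + (-178 + 178*(51 + 121))) = 1/(-26871 + (-178 + 178*172)) = 1/(-26871 + (-178 + 30616)) = 1/(-26871 + 30438) = 1/3567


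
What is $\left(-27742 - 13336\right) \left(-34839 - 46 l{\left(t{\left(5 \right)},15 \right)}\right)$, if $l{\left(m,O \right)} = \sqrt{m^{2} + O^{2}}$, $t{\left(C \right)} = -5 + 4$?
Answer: $1431116442 + 1889588 \sqrt{226} \approx 1.4595 \cdot 10^{9}$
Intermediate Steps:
$t{\left(C \right)} = -1$
$l{\left(m,O \right)} = \sqrt{O^{2} + m^{2}}$
$\left(-27742 - 13336\right) \left(-34839 - 46 l{\left(t{\left(5 \right)},15 \right)}\right) = \left(-27742 - 13336\right) \left(-34839 - 46 \sqrt{15^{2} + \left(-1\right)^{2}}\right) = - 41078 \left(-34839 - 46 \sqrt{225 + 1}\right) = - 41078 \left(-34839 - 46 \sqrt{226}\right) = 1431116442 + 1889588 \sqrt{226}$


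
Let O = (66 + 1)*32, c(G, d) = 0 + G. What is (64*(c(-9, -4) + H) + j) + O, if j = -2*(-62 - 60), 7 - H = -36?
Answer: 4564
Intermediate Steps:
H = 43 (H = 7 - 1*(-36) = 7 + 36 = 43)
c(G, d) = G
O = 2144 (O = 67*32 = 2144)
j = 244 (j = -2*(-122) = 244)
(64*(c(-9, -4) + H) + j) + O = (64*(-9 + 43) + 244) + 2144 = (64*34 + 244) + 2144 = (2176 + 244) + 2144 = 2420 + 2144 = 4564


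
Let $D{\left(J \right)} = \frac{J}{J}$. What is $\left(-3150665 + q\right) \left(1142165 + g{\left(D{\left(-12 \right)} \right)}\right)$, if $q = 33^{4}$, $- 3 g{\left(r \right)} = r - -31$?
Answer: $- \frac{6732122620472}{3} \approx -2.244 \cdot 10^{12}$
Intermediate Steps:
$D{\left(J \right)} = 1$
$g{\left(r \right)} = - \frac{31}{3} - \frac{r}{3}$ ($g{\left(r \right)} = - \frac{r - -31}{3} = - \frac{r + 31}{3} = - \frac{31 + r}{3} = - \frac{31}{3} - \frac{r}{3}$)
$q = 1185921$
$\left(-3150665 + q\right) \left(1142165 + g{\left(D{\left(-12 \right)} \right)}\right) = \left(-3150665 + 1185921\right) \left(1142165 - \frac{32}{3}\right) = - 1964744 \left(1142165 - \frac{32}{3}\right) = \left(-1964744\right) \frac{3426463}{3} = - \frac{6732122620472}{3}$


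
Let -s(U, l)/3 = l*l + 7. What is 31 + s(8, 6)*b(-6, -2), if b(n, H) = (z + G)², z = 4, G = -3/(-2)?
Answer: -15485/4 ≈ -3871.3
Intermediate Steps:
G = 3/2 (G = -3*(-½) = 3/2 ≈ 1.5000)
b(n, H) = 121/4 (b(n, H) = (4 + 3/2)² = (11/2)² = 121/4)
s(U, l) = -21 - 3*l² (s(U, l) = -3*(l*l + 7) = -3*(l² + 7) = -3*(7 + l²) = -21 - 3*l²)
31 + s(8, 6)*b(-6, -2) = 31 + (-21 - 3*6²)*(121/4) = 31 + (-21 - 3*36)*(121/4) = 31 + (-21 - 108)*(121/4) = 31 - 129*121/4 = 31 - 15609/4 = -15485/4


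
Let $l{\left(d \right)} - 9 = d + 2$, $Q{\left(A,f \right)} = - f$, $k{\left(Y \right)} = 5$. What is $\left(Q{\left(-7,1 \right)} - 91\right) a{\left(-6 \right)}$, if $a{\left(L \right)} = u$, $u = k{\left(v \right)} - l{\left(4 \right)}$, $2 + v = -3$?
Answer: $920$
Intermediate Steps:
$v = -5$ ($v = -2 - 3 = -5$)
$l{\left(d \right)} = 11 + d$ ($l{\left(d \right)} = 9 + \left(d + 2\right) = 9 + \left(2 + d\right) = 11 + d$)
$u = -10$ ($u = 5 - \left(11 + 4\right) = 5 - 15 = -10$)
$a{\left(L \right)} = -10$
$\left(Q{\left(-7,1 \right)} - 91\right) a{\left(-6 \right)} = \left(\left(-1\right) 1 - 91\right) \left(-10\right) = \left(-1 - 91\right) \left(-10\right) = \left(-92\right) \left(-10\right) = 920$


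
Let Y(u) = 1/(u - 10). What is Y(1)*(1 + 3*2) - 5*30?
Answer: -1357/9 ≈ -150.78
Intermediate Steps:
Y(u) = 1/(-10 + u)
Y(1)*(1 + 3*2) - 5*30 = (1 + 3*2)/(-10 + 1) - 5*30 = (1 + 6)/(-9) - 150 = -1/9*7 - 150 = -7/9 - 150 = -1357/9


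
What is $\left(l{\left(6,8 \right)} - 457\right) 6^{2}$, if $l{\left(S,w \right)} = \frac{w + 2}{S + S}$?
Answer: $-16422$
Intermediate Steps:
$l{\left(S,w \right)} = \frac{2 + w}{2 S}$
$\left(l{\left(6,8 \right)} - 457\right) 6^{2} = \left(\frac{2 + 8}{2 \cdot 6} - 457\right) 6^{2} = \left(\frac{1}{2} \cdot \frac{1}{6} \cdot 10 - 457\right) 36 = \left(\frac{5}{6} - 457\right) 36 = \left(- \frac{2737}{6}\right) 36 = -16422$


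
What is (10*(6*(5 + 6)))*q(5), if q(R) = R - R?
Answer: 0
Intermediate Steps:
q(R) = 0
(10*(6*(5 + 6)))*q(5) = (10*(6*(5 + 6)))*0 = (10*(6*11))*0 = (10*66)*0 = 660*0 = 0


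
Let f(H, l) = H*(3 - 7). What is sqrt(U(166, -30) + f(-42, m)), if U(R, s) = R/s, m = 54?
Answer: sqrt(36555)/15 ≈ 12.746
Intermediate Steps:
f(H, l) = -4*H (f(H, l) = H*(-4) = -4*H)
sqrt(U(166, -30) + f(-42, m)) = sqrt(166/(-30) - 4*(-42)) = sqrt(166*(-1/30) + 168) = sqrt(-83/15 + 168) = sqrt(2437/15) = sqrt(36555)/15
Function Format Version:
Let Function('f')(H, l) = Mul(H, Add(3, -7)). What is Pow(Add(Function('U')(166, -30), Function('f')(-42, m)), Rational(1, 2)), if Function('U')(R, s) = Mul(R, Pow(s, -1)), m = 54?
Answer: Mul(Rational(1, 15), Pow(36555, Rational(1, 2))) ≈ 12.746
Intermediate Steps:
Function('f')(H, l) = Mul(-4, H) (Function('f')(H, l) = Mul(H, -4) = Mul(-4, H))
Pow(Add(Function('U')(166, -30), Function('f')(-42, m)), Rational(1, 2)) = Pow(Add(Mul(166, Pow(-30, -1)), Mul(-4, -42)), Rational(1, 2)) = Pow(Add(Mul(166, Rational(-1, 30)), 168), Rational(1, 2)) = Pow(Add(Rational(-83, 15), 168), Rational(1, 2)) = Pow(Rational(2437, 15), Rational(1, 2)) = Mul(Rational(1, 15), Pow(36555, Rational(1, 2)))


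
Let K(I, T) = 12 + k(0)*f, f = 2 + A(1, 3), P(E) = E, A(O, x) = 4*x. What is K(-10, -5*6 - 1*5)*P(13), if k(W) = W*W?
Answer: 156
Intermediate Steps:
k(W) = W²
f = 14 (f = 2 + 4*3 = 2 + 12 = 14)
K(I, T) = 12 (K(I, T) = 12 + 0²*14 = 12 + 0*14 = 12 + 0 = 12)
K(-10, -5*6 - 1*5)*P(13) = 12*13 = 156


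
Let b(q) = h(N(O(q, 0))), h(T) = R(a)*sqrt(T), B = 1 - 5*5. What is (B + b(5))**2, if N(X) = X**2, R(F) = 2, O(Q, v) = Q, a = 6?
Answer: 196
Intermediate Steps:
B = -24 (B = 1 - 25 = -24)
h(T) = 2*sqrt(T)
b(q) = 2*sqrt(q**2)
(B + b(5))**2 = (-24 + 2*sqrt(5**2))**2 = (-24 + 2*sqrt(25))**2 = (-24 + 2*5)**2 = (-24 + 10)**2 = (-14)**2 = 196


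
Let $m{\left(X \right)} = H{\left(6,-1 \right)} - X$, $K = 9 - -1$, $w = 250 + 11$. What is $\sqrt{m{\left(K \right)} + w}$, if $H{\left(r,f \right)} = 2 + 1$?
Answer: $\sqrt{254} \approx 15.937$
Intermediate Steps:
$H{\left(r,f \right)} = 3$
$w = 261$
$K = 10$ ($K = 9 + 1 = 10$)
$m{\left(X \right)} = 3 - X$
$\sqrt{m{\left(K \right)} + w} = \sqrt{\left(3 - 10\right) + 261} = \sqrt{-7 + 261} = \sqrt{254}$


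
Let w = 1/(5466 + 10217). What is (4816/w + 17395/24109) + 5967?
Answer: 1821080444550/24109 ≈ 7.5535e+7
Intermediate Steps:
w = 1/15683 ≈ 6.3763e-5
(4816/w + 17395/24109) + 5967 = (4816/(1/15683) + 17395/24109) + 5967 = (4816*15683 + 17395*(1/24109)) + 5967 = (75529328 + 17395/24109) + 5967 = 1820936586147/24109 + 5967 = 1821080444550/24109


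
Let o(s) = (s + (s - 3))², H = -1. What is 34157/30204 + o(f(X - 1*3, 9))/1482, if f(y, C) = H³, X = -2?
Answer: 8562629/7460388 ≈ 1.1477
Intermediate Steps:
f(y, C) = -1 (f(y, C) = (-1)³ = -1)
o(s) = (-3 + 2*s)² (o(s) = (s + (-3 + s))² = (-3 + 2*s)²)
34157/30204 + o(f(X - 1*3, 9))/1482 = 34157/30204 + (-3 + 2*(-1))²/1482 = 34157*(1/30204) + (-3 - 2)²*(1/1482) = 34157/30204 + (-5)²*(1/1482) = 34157/30204 + 25*(1/1482) = 34157/30204 + 25/1482 = 8562629/7460388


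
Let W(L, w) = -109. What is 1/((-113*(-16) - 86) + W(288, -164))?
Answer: 1/1613 ≈ 0.00061996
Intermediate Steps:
1/((-113*(-16) - 86) + W(288, -164)) = 1/((-113*(-16) - 86) - 109) = 1/((1808 - 86) - 109) = 1/(1722 - 109) = 1/1613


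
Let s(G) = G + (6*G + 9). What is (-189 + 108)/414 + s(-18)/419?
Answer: -9153/19274 ≈ -0.47489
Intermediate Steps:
s(G) = 9 + 7*G (s(G) = G + (9 + 6*G) = 9 + 7*G)
(-189 + 108)/414 + s(-18)/419 = (-189 + 108)/414 + (9 + 7*(-18))/419 = -81*1/414 + (9 - 126)*(1/419) = -9/46 - 117*1/419 = -9/46 - 117/419 = -9153/19274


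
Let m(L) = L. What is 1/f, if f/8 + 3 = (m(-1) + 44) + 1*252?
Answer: 1/2336 ≈ 0.00042808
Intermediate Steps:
f = 2336 (f = -24 + 8*((-1 + 44) + 1*252) = -24 + 8*(43 + 252) = -24 + 8*295 = -24 + 2360 = 2336)
1/f = 1/2336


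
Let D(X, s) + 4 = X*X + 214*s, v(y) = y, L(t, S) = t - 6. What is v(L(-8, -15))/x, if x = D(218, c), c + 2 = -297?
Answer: 7/8233 ≈ 0.00085024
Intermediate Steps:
L(t, S) = -6 + t
c = -299 (c = -2 - 297 = -299)
D(X, s) = -4 + X² + 214*s (D(X, s) = -4 + (X*X + 214*s) = -4 + (X² + 214*s) = -4 + X² + 214*s)
x = -16466 (x = -4 + 218² + 214*(-299) = -4 + 47524 - 63986 = -16466)
v(L(-8, -15))/x = (-6 - 8)/(-16466) = -14*(-1/16466) = 7/8233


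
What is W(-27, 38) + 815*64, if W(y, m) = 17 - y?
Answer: 52204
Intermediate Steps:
W(-27, 38) + 815*64 = (17 - 1*(-27)) + 815*64 = (17 + 27) + 52160 = 44 + 52160 = 52204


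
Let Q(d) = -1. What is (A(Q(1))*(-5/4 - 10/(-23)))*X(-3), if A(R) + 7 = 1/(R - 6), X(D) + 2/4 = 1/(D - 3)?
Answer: -625/161 ≈ -3.8820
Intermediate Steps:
X(D) = -½ + 1/(-3 + D) (X(D) = -½ + 1/(D - 3) = -½ + 1/(-3 + D))
A(R) = -7 + 1/(-6 + R) (A(R) = -7 + 1/(R - 6) = -7 + 1/(-6 + R))
(A(Q(1))*(-5/4 - 10/(-23)))*X(-3) = (((43 - 7*(-1))/(-6 - 1))*(-5/4 - 10/(-23)))*((5 - 1*(-3))/(2*(-3 - 3))) = (((43 + 7)/(-7))*(-5*¼ - 10*(-1/23)))*((½)*(5 + 3)/(-6)) = ((-⅐*50)*(-5/4 + 10/23))*((½)*(-⅙)*8) = -50/7*(-75/92)*(-⅔) = (1875/322)*(-⅔) = -625/161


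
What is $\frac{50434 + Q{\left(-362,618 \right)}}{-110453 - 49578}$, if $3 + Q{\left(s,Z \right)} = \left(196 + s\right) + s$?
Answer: $- \frac{49903}{160031} \approx -0.31183$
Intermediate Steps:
$Q{\left(s,Z \right)} = 193 + 2 s$ ($Q{\left(s,Z \right)} = -3 + \left(\left(196 + s\right) + s\right) = -3 + \left(196 + 2 s\right) = 193 + 2 s$)
$\frac{50434 + Q{\left(-362,618 \right)}}{-110453 - 49578} = \frac{50434 + \left(193 + 2 \left(-362\right)\right)}{-110453 - 49578} = \frac{50434 + \left(193 - 724\right)}{-160031} = \left(50434 - 531\right) \left(- \frac{1}{160031}\right) = 49903 \left(- \frac{1}{160031}\right) = - \frac{49903}{160031}$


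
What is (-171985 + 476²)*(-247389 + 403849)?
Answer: 8541307860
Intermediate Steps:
(-171985 + 476²)*(-247389 + 403849) = (-171985 + 226576)*156460 = 54591*156460 = 8541307860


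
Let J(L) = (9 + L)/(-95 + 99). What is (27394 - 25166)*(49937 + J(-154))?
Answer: 111178871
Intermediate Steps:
J(L) = 9/4 + L/4 (J(L) = (9 + L)/4 = (9 + L)*(1/4) = 9/4 + L/4)
(27394 - 25166)*(49937 + J(-154)) = (27394 - 25166)*(49937 + (9/4 + (1/4)*(-154))) = 2228*(49937 + (9/4 - 77/2)) = 2228*(49937 - 145/4) = 2228*(199603/4) = 111178871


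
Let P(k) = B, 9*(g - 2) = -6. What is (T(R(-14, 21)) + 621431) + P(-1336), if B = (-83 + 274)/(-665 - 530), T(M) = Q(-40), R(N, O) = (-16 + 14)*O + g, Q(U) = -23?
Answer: 742582369/1195 ≈ 6.2141e+5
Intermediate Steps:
g = 4/3 (g = 2 + (⅑)*(-6) = 2 - ⅔ = 4/3 ≈ 1.3333)
R(N, O) = 4/3 - 2*O (R(N, O) = (-16 + 14)*O + 4/3 = -2*O + 4/3 = 4/3 - 2*O)
T(M) = -23
B = -191/1195 (B = 191/(-1195) = 191*(-1/1195) = -191/1195 ≈ -0.15983)
P(k) = -191/1195
(T(R(-14, 21)) + 621431) + P(-1336) = (-23 + 621431) - 191/1195 = 621408 - 191/1195 = 742582369/1195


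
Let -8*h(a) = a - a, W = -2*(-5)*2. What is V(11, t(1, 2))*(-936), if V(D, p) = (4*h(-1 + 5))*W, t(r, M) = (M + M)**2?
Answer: 0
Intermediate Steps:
W = 20 (W = 10*2 = 20)
h(a) = 0 (h(a) = -(a - a)/8 = -1/8*0 = 0)
t(r, M) = 4*M**2 (t(r, M) = (2*M)**2 = 4*M**2)
V(D, p) = 0 (V(D, p) = (4*0)*20 = 0*20 = 0)
V(11, t(1, 2))*(-936) = 0*(-936) = 0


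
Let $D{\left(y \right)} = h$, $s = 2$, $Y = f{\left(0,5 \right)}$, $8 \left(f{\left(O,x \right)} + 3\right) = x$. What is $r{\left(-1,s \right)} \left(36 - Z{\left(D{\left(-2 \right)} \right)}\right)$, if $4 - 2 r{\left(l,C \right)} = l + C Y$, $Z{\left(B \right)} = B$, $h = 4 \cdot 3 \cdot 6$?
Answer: $- \frac{351}{2} \approx -175.5$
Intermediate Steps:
$f{\left(O,x \right)} = -3 + \frac{x}{8}$
$Y = - \frac{19}{8}$ ($Y = -3 + \frac{1}{8} \cdot 5 = -3 + \frac{5}{8} = - \frac{19}{8} \approx -2.375$)
$h = 72$ ($h = 12 \cdot 6 = 72$)
$D{\left(y \right)} = 72$
$r{\left(l,C \right)} = 2 - \frac{l}{2} + \frac{19 C}{16}$ ($r{\left(l,C \right)} = 2 - \frac{l + C \left(- \frac{19}{8}\right)}{2} = 2 - \frac{l - \frac{19 C}{8}}{2} = 2 + \left(- \frac{l}{2} + \frac{19 C}{16}\right) = 2 - \frac{l}{2} + \frac{19 C}{16}$)
$r{\left(-1,s \right)} \left(36 - Z{\left(D{\left(-2 \right)} \right)}\right) = \left(2 - - \frac{1}{2} + \frac{19}{16} \cdot 2\right) \left(36 - 72\right) = \left(2 + \frac{1}{2} + \frac{19}{8}\right) \left(36 - 72\right) = \frac{39}{8} \left(-36\right) = - \frac{351}{2}$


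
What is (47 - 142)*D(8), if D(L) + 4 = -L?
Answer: 1140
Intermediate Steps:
D(L) = -4 - L
(47 - 142)*D(8) = (47 - 142)*(-4 - 1*8) = -95*(-4 - 8) = -95*(-12) = 1140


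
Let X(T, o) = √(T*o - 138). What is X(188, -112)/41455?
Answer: I*√21194/41455 ≈ 0.0035118*I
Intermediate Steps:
X(T, o) = √(-138 + T*o)
X(188, -112)/41455 = √(-138 + 188*(-112))/41455 = √(-138 - 21056)*(1/41455) = √(-21194)*(1/41455) = (I*√21194)*(1/41455) = I*√21194/41455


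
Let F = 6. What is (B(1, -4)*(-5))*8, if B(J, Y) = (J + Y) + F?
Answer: -120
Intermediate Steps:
B(J, Y) = 6 + J + Y (B(J, Y) = (J + Y) + 6 = 6 + J + Y)
(B(1, -4)*(-5))*8 = ((6 + 1 - 4)*(-5))*8 = (3*(-5))*8 = -15*8 = -120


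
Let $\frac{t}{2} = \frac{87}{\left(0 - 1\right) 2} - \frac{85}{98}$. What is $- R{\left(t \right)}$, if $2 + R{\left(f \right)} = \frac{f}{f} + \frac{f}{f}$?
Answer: $0$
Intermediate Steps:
$t = - \frac{4348}{49}$ ($t = 2 \left(\frac{87}{\left(0 - 1\right) 2} - \frac{85}{98}\right) = 2 \left(\frac{87}{\left(-1\right) 2} - \frac{85}{98}\right) = 2 \left(\frac{87}{-2} - \frac{85}{98}\right) = 2 \left(87 \left(- \frac{1}{2}\right) - \frac{85}{98}\right) = 2 \left(- \frac{87}{2} - \frac{85}{98}\right) = 2 \left(- \frac{2174}{49}\right) = - \frac{4348}{49} \approx -88.735$)
$R{\left(f \right)} = 0$ ($R{\left(f \right)} = -2 + \left(\frac{f}{f} + \frac{f}{f}\right) = -2 + \left(1 + 1\right) = -2 + 2 = 0$)
$- R{\left(t \right)} = \left(-1\right) 0 = 0$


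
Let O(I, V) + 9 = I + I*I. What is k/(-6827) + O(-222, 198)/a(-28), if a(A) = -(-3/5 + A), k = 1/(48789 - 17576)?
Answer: 4020292396144/2344002661 ≈ 1715.1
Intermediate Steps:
O(I, V) = -9 + I + I² (O(I, V) = -9 + (I + I*I) = -9 + (I + I²) = -9 + I + I²)
k = 1/31213 ≈ 3.2038e-5
a(A) = ⅗ - A (a(A) = -(-3*⅕ + A) = -(-⅗ + A) = ⅗ - A)
k/(-6827) + O(-222, 198)/a(-28) = (1/31213)/(-6827) + (-9 - 222 + (-222)²)/(⅗ - 1*(-28)) = (1/31213)*(-1/6827) + (-9 - 222 + 49284)/(⅗ + 28) = -1/213091151 + 49053/(143/5) = -1/213091151 + 49053*(5/143) = -1/213091151 + 245265/143 = 4020292396144/2344002661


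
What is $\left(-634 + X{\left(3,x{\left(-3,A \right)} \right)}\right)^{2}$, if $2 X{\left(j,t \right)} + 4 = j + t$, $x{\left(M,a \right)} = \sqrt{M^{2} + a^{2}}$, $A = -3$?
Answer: $\frac{1610379}{4} - \frac{3807 \sqrt{2}}{2} \approx 3.999 \cdot 10^{5}$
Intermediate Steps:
$X{\left(j,t \right)} = -2 + \frac{j}{2} + \frac{t}{2}$ ($X{\left(j,t \right)} = -2 + \frac{j + t}{2} = -2 + \left(\frac{j}{2} + \frac{t}{2}\right) = -2 + \frac{j}{2} + \frac{t}{2}$)
$\left(-634 + X{\left(3,x{\left(-3,A \right)} \right)}\right)^{2} = \left(-634 + \left(-2 + \frac{1}{2} \cdot 3 + \frac{\sqrt{\left(-3\right)^{2} + \left(-3\right)^{2}}}{2}\right)\right)^{2} = \left(-634 + \left(-2 + \frac{3}{2} + \frac{\sqrt{9 + 9}}{2}\right)\right)^{2} = \left(-634 + \left(-2 + \frac{3}{2} + \frac{\sqrt{18}}{2}\right)\right)^{2} = \left(-634 + \left(-2 + \frac{3}{2} + \frac{3 \sqrt{2}}{2}\right)\right)^{2} = \left(-634 - \left(\frac{1}{2} - \frac{3 \sqrt{2}}{2}\right)\right)^{2} = \left(- \frac{1269}{2} + \frac{3 \sqrt{2}}{2}\right)^{2}$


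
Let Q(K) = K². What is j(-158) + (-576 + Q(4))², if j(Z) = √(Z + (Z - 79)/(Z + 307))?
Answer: 313600 + I*√3543071/149 ≈ 3.136e+5 + 12.633*I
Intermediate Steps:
j(Z) = √(Z + (-79 + Z)/(307 + Z))
j(-158) + (-576 + Q(4))² = √((-79 - 158 - 158*(307 - 158))/(307 - 158)) + (-576 + 4²)² = √((-79 - 158 - 158*149)/149) + (-576 + 16)² = √((-79 - 158 - 23542)/149) + (-560)² = √((1/149)*(-23779)) + 313600 = √(-23779/149) + 313600 = I*√3543071/149 + 313600 = 313600 + I*√3543071/149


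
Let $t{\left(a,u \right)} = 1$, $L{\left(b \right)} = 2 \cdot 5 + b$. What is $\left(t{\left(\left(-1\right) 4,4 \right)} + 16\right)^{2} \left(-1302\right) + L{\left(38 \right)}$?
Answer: $-376230$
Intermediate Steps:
$L{\left(b \right)} = 10 + b$
$\left(t{\left(\left(-1\right) 4,4 \right)} + 16\right)^{2} \left(-1302\right) + L{\left(38 \right)} = \left(1 + 16\right)^{2} \left(-1302\right) + \left(10 + 38\right) = 17^{2} \left(-1302\right) + 48 = 289 \left(-1302\right) + 48 = -376278 + 48 = -376230$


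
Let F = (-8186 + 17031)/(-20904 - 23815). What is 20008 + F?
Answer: 894728907/44719 ≈ 20008.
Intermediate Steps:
F = -8845/44719 (F = 8845/(-44719) = 8845*(-1/44719) = -8845/44719 ≈ -0.19779)
20008 + F = 20008 - 8845/44719 = 894728907/44719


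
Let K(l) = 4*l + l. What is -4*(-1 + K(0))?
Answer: 4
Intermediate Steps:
K(l) = 5*l
-4*(-1 + K(0)) = -4*(-1 + 5*0) = -4*(-1 + 0) = -4*(-1) = 4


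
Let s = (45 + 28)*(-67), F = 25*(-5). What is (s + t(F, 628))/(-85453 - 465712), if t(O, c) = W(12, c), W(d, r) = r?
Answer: 4263/551165 ≈ 0.0077345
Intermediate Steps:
F = -125
s = -4891 (s = 73*(-67) = -4891)
t(O, c) = c
(s + t(F, 628))/(-85453 - 465712) = (-4891 + 628)/(-85453 - 465712) = -4263/(-551165) = -4263*(-1/551165) = 4263/551165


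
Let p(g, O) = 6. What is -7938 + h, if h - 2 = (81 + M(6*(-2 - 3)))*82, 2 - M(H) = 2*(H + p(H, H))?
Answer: 2806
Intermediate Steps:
M(H) = -10 - 2*H (M(H) = 2 - 2*(H + 6) = 2 - 2*(6 + H) = 2 - (12 + 2*H) = 2 + (-12 - 2*H) = -10 - 2*H)
h = 10744 (h = 2 + (81 + (-10 - 12*(-2 - 3)))*82 = 2 + (81 + (-10 - 12*(-5)))*82 = 2 + (81 + (-10 - 2*(-30)))*82 = 2 + (81 + (-10 + 60))*82 = 2 + (81 + 50)*82 = 2 + 131*82 = 2 + 10742 = 10744)
-7938 + h = -7938 + 10744 = 2806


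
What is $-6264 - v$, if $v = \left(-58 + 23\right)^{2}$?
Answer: $-7489$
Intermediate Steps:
$v = 1225$ ($v = \left(-35\right)^{2} = 1225$)
$-6264 - v = -6264 - 1225 = -7489$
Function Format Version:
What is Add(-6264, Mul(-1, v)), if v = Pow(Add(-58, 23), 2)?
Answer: -7489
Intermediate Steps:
v = 1225 (v = Pow(-35, 2) = 1225)
Add(-6264, Mul(-1, v)) = Add(-6264, Mul(-1, 1225)) = Add(-6264, -1225) = -7489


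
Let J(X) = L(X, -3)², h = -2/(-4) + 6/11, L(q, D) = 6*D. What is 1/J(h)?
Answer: 1/324 ≈ 0.0030864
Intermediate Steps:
h = 23/22 (h = -2*(-¼) + 6*(1/11) = ½ + 6/11 = 23/22 ≈ 1.0455)
J(X) = 324 (J(X) = (6*(-3))² = (-18)² = 324)
1/J(h) = 1/324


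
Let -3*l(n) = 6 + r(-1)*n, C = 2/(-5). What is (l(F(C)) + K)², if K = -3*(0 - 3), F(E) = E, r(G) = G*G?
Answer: 11449/225 ≈ 50.884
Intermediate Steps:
C = -⅖ (C = 2*(-⅕) = -⅖ ≈ -0.40000)
r(G) = G²
l(n) = -2 - n/3 (l(n) = -(6 + (-1)²*n)/3 = -(6 + 1*n)/3 = -(6 + n)/3 = -2 - n/3)
K = 9 (K = -3*(-3) = 9)
(l(F(C)) + K)² = ((-2 - ⅓*(-⅖)) + 9)² = ((-2 + 2/15) + 9)² = (-28/15 + 9)² = (107/15)² = 11449/225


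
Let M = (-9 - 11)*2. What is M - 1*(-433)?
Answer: 393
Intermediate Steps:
M = -40 (M = -20*2 = -40)
M - 1*(-433) = -40 - 1*(-433) = -40 + 433 = 393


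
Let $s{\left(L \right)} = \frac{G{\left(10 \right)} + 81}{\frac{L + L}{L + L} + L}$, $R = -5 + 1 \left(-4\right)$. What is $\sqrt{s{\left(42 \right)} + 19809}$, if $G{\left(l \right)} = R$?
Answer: $\frac{3 \sqrt{4069993}}{43} \approx 140.75$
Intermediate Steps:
$R = -9$ ($R = -5 - 4 = -9$)
$G{\left(l \right)} = -9$
$s{\left(L \right)} = \frac{72}{1 + L}$ ($s{\left(L \right)} = \frac{-9 + 81}{\frac{L + L}{L + L} + L} = \frac{72}{\frac{2 L}{2 L} + L} = \frac{72}{2 L \frac{1}{2 L} + L} = \frac{72}{1 + L}$)
$\sqrt{s{\left(42 \right)} + 19809} = \sqrt{\frac{72}{1 + 42} + 19809} = \sqrt{\frac{72}{43} + 19809} = \sqrt{\frac{851859}{43}} = \frac{3 \sqrt{4069993}}{43}$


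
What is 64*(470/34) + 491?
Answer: 23387/17 ≈ 1375.7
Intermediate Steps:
64*(470/34) + 491 = 64*(470*(1/34)) + 491 = 64*(235/17) + 491 = 15040/17 + 491 = 23387/17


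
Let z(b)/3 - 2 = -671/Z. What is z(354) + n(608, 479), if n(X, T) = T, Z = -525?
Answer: 85546/175 ≈ 488.83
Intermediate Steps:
z(b) = 1721/175 (z(b) = 6 + 3*(-671/(-525)) = 6 + 3*(-671*(-1/525)) = 6 + 3*(671/525) = 6 + 671/175 = 1721/175)
z(354) + n(608, 479) = 1721/175 + 479 = 85546/175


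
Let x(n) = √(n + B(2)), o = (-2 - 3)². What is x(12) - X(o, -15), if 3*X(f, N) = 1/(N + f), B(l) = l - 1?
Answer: -1/30 + √13 ≈ 3.5722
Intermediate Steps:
B(l) = -1 + l
o = 25 (o = (-5)² = 25)
x(n) = √(1 + n) (x(n) = √(n + (-1 + 2)) = √(n + 1) = √(1 + n))
X(f, N) = 1/(3*(N + f))
x(12) - X(o, -15) = √(1 + 12) - 1/(3*(-15 + 25)) = √13 - 1/(3*10) = √13 - 1*1/30 = √13 - 1/30 = -1/30 + √13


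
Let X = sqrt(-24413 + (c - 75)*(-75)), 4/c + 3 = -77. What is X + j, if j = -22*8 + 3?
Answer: -173 + I*sqrt(75137)/2 ≈ -173.0 + 137.06*I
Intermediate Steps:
c = -1/20 (c = 4/(-3 - 77) = 4/(-80) = 4*(-1/80) = -1/20 ≈ -0.050000)
j = -173 (j = -176 + 3 = -173)
X = I*sqrt(75137)/2 (X = sqrt(-24413 + (-1/20 - 75)*(-75)) = sqrt(-24413 - 1501/20*(-75)) = sqrt(-24413 + 22515/4) = sqrt(-75137/4) = I*sqrt(75137)/2 ≈ 137.06*I)
X + j = I*sqrt(75137)/2 - 173 = -173 + I*sqrt(75137)/2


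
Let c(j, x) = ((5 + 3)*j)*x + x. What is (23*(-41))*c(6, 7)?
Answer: -323449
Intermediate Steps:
c(j, x) = x + 8*j*x (c(j, x) = (8*j)*x + x = 8*j*x + x = x + 8*j*x)
(23*(-41))*c(6, 7) = (23*(-41))*(7*(1 + 8*6)) = -6601*(1 + 48) = -6601*49 = -943*343 = -323449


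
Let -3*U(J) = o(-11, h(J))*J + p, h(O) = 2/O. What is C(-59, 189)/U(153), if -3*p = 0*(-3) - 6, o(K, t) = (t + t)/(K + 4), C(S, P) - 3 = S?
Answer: 588/5 ≈ 117.60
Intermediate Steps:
C(S, P) = 3 + S
o(K, t) = 2*t/(4 + K) (o(K, t) = (2*t)/(4 + K) = 2*t/(4 + K))
p = 2 (p = -(0*(-3) - 6)/3 = -(0 - 6)/3 = -⅓*(-6) = 2)
U(J) = -10/21 (U(J) = -((2*(2/J)/(4 - 11))*J + 2)/3 = -((2*(2/J)/(-7))*J + 2)/3 = -((2*(2/J)*(-⅐))*J + 2)/3 = -((-4/(7*J))*J + 2)/3 = -(-4/7 + 2)/3 = -⅓*10/7 = -10/21)
C(-59, 189)/U(153) = (3 - 59)/(-10/21) = -56*(-21/10) = 588/5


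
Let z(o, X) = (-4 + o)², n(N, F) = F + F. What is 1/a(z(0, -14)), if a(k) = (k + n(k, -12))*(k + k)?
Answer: -1/256 ≈ -0.0039063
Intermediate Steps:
n(N, F) = 2*F
a(k) = 2*k*(-24 + k) (a(k) = (k + 2*(-12))*(k + k) = (k - 24)*(2*k) = (-24 + k)*(2*k) = 2*k*(-24 + k))
1/a(z(0, -14)) = 1/(2*(-4 + 0)²*(-24 + (-4 + 0)²)) = 1/(2*(-4)²*(-24 + (-4)²)) = 1/(2*16*(-24 + 16)) = 1/(2*16*(-8)) = 1/(-256) = -1/256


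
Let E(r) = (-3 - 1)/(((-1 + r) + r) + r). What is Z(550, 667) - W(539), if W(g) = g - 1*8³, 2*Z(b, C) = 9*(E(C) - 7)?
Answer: -58509/1000 ≈ -58.509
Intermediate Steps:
E(r) = -4/(-1 + 3*r) (E(r) = -4/((-1 + 2*r) + r) = -4/(-1 + 3*r))
Z(b, C) = -63/2 - 18/(-1 + 3*C) (Z(b, C) = (9*(-4/(-1 + 3*C) - 7))/2 = (9*(-7 - 4/(-1 + 3*C)))/2 = (-63 - 36/(-1 + 3*C))/2 = -63/2 - 18/(-1 + 3*C))
W(g) = -512 + g (W(g) = g - 1*512 = g - 512 = -512 + g)
Z(550, 667) - W(539) = 27*(1 - 7*667)/(2*(-1 + 3*667)) - (-512 + 539) = 27*(1 - 4669)/(2*(-1 + 2001)) - 1*27 = (27/2)*(-4668)/2000 - 27 = (27/2)*(1/2000)*(-4668) - 27 = -31509/1000 - 27 = -58509/1000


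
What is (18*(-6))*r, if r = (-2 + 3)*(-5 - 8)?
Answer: 1404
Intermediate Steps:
r = -13 (r = 1*(-13) = -13)
(18*(-6))*r = (18*(-6))*(-13) = -108*(-13) = 1404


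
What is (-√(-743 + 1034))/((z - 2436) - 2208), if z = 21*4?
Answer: √291/4560 ≈ 0.0037409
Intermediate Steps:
z = 84
(-√(-743 + 1034))/((z - 2436) - 2208) = (-√(-743 + 1034))/((84 - 2436) - 2208) = (-√291)/(-2352 - 2208) = -√291/(-4560) = -√291*(-1/4560) = √291/4560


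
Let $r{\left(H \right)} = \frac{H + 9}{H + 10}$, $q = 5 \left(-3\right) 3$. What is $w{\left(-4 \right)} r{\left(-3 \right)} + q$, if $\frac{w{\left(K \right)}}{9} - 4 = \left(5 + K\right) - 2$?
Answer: $- \frac{153}{7} \approx -21.857$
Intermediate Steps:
$w{\left(K \right)} = 63 + 9 K$ ($w{\left(K \right)} = 36 + 9 \left(\left(5 + K\right) - 2\right) = 36 + 9 \left(3 + K\right) = 36 + \left(27 + 9 K\right) = 63 + 9 K$)
$q = -45$ ($q = \left(-15\right) 3 = -45$)
$r{\left(H \right)} = \frac{9 + H}{10 + H}$
$w{\left(-4 \right)} r{\left(-3 \right)} + q = \left(63 + 9 \left(-4\right)\right) \frac{9 - 3}{10 - 3} - 45 = \left(63 - 36\right) \frac{1}{7} \cdot 6 - 45 = 27 \cdot \frac{1}{7} \cdot 6 - 45 = 27 \cdot \frac{6}{7} - 45 = \frac{162}{7} - 45 = - \frac{153}{7}$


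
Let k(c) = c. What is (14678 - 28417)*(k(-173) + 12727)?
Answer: -172479406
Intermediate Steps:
(14678 - 28417)*(k(-173) + 12727) = (14678 - 28417)*(-173 + 12727) = -13739*12554 = -172479406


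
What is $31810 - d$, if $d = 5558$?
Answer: $26252$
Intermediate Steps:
$31810 - d = 31810 - 5558 = 26252$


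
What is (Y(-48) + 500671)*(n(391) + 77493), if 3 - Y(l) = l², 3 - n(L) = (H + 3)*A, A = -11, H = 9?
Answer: 38687466360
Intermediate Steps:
n(L) = 135 (n(L) = 3 - (9 + 3)*(-11) = 3 - 12*(-11) = 3 - 1*(-132) = 3 + 132 = 135)
Y(l) = 3 - l²
(Y(-48) + 500671)*(n(391) + 77493) = ((3 - 1*(-48)²) + 500671)*(135 + 77493) = ((3 - 1*2304) + 500671)*77628 = ((3 - 2304) + 500671)*77628 = (-2301 + 500671)*77628 = 498370*77628 = 38687466360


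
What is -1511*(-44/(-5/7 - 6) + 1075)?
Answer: -76808663/47 ≈ -1.6342e+6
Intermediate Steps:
-1511*(-44/(-5/7 - 6) + 1075) = -1511*(-44/(-47/7) + 1075) = -1511*(-7/47*(-44) + 1075) = -1511*(308/47 + 1075) = -1511*50833/47 = -76808663/47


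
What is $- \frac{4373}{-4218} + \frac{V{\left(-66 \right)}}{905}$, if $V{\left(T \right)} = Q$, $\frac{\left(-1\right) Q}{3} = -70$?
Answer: $\frac{968669}{763458} \approx 1.2688$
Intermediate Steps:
$Q = 210$ ($Q = \left(-3\right) \left(-70\right) = 210$)
$V{\left(T \right)} = 210$
$- \frac{4373}{-4218} + \frac{V{\left(-66 \right)}}{905} = - \frac{4373}{-4218} + \frac{210}{905} = \left(-4373\right) \left(- \frac{1}{4218}\right) + 210 \cdot \frac{1}{905} = \frac{4373}{4218} + \frac{42}{181} = \frac{968669}{763458}$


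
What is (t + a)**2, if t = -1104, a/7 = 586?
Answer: 8988004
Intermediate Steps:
a = 4102 (a = 7*586 = 4102)
(t + a)**2 = (-1104 + 4102)**2 = 2998**2 = 8988004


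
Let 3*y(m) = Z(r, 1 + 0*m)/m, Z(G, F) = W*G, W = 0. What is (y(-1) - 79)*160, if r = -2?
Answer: -12640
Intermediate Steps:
Z(G, F) = 0 (Z(G, F) = 0*G = 0)
y(m) = 0 (y(m) = (0/m)/3 = (⅓)*0 = 0)
(y(-1) - 79)*160 = (0 - 79)*160 = -79*160 = -12640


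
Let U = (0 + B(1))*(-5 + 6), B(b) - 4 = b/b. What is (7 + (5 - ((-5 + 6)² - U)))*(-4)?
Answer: -64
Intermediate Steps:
B(b) = 5 (B(b) = 4 + b/b = 4 + 1 = 5)
U = 5 (U = (0 + 5)*(-5 + 6) = 5*1 = 5)
(7 + (5 - ((-5 + 6)² - U)))*(-4) = (7 + (5 - ((-5 + 6)² - 1*5)))*(-4) = (7 + (5 - (1² - 5)))*(-4) = (7 + (5 - (1 - 5)))*(-4) = (7 + (5 - 1*(-4)))*(-4) = (7 + (5 + 4))*(-4) = (7 + 9)*(-4) = 16*(-4) = -64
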